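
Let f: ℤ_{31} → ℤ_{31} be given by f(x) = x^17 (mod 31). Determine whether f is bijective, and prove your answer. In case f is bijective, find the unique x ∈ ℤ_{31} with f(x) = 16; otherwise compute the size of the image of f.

Since 31 is prime, the nonzero elements of ℤ_{31} form a cyclic group of order 30.
As gcd(17, 30) = 1, raising to the 17th power is a bijection on this group: if a^17 ≡ b^17 then (ab^{−1})^17 = 1, and the only element of order dividing gcd(17, 30) = 1 is 1, so a = b.
With f(0) = 0 this makes f injective on all of ℤ_{31}, hence bijective (finite equal-size domain and codomain). In particular f is bijective.
Since f is bijective, we find the preimage of 16. The inverse of x ↦ x^17 on (ℤ_{31})^× is x ↦ x^23, because 17·23 = 391 = 13·30 + 1 ≡ 1 (mod 30) and x^{30} = 1 for x ≠ 0 (Fermat). So f⁻¹(16) = 16^23 mod 31.
Repeated squaring mod 31: 16^1 ≡ 16, 16^2 ≡ 16² = 256 ≡ 8, 16^4 ≡ 8² = 64 ≡ 2, 16^8 ≡ 2² = 4, 16^16 ≡ 4² = 16. Since 23 = 16 + 4 + 2 + 1, 16^23 ≡ 16·2·8·16: 16·2 = 32 ≡ 1, then 1·8 = 8, then 8·16 = 128 ≡ 4. So 16^23 ≡ 4 (mod 31).
Hence f⁻¹(16) = 4.

4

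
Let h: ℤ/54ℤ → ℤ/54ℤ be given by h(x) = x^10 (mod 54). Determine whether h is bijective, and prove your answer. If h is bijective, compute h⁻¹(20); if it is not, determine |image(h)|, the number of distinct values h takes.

h(0) = 0^10 = 0.
h(6): Repeated squaring mod 54: 6^1 ≡ 6, 6^2 ≡ 6² = 36, 6^4 ≡ 36² = 1296 ≡ 0, 6^8 ≡ 0² = 0. Since 10 = 8 + 2, 6^10 ≡ 0·36: 0·36 = 0. So 6^10 ≡ 0 (mod 54).
So h(0) = h(6) = 0 while 0 ≠ 6, so h is not injective, hence not bijective.
Since h is not bijective, we determine |image(h)|. Computing x^10 mod 54 for each x (by repeated squaring, reducing mod 54 at every step), the values h(0), h(1), …, h(53) are: 0, 1, 52, 27, 4, 49, 0, 7, 46, 27, 10, 43, 0, 13, 40, 27, 16, 37, 0, 19, 34, 27, 22, 31, 0, 25, 28, 27, 28, 25, 0, 31, 22, 27, 34, 19, 0, 37, 16, 27, 40, 13, 0, 43, 10, 27, 46, 7, 0, 49, 4, 27, 52, 1.
The distinct values are {0, 1, 4, 7, 10, 13, 16, 19, 22, 25, 27, 28, 31, 34, 37, 40, 43, 46, 49, 52}; there are 20 of them.

20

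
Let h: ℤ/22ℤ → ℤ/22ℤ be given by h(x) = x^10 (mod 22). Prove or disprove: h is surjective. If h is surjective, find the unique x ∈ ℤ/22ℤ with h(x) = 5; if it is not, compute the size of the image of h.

h(1) = 1^10 = 1.
h(3): Repeated squaring mod 22: 3^1 ≡ 3, 3^2 ≡ 3² = 9, 3^4 ≡ 9² = 81 ≡ 15, 3^8 ≡ 15² = 225 ≡ 5. Since 10 = 8 + 2, 3^10 ≡ 5·9: 5·9 = 45 ≡ 1. So 3^10 ≡ 1 (mod 22).
So h(1) = h(3) = 1 while 1 ≠ 3, therefore h is not injective.
A non-injective map from the 22-element set ℤ/22ℤ to itself takes at most 21 distinct values, so it cannot be surjective. Hence h is not surjective.
Since h is not surjective, we determine |image(h)|. Computing x^10 mod 22 for each x (by repeated squaring, reducing mod 22 at every step), the values h(0), h(1), …, h(21) are: 0, 1, 12, 1, 12, 1, 12, 1, 12, 1, 12, 11, 12, 1, 12, 1, 12, 1, 12, 1, 12, 1.
The distinct values are {0, 1, 11, 12}; there are 4 of them.

4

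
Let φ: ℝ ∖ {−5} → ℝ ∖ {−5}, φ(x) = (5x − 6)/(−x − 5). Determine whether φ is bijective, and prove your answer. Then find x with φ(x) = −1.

11/4

Suppose φ(a) = φ(b). Cross-multiplying: (5a − 6)(−b − 5) = (5b − 6)(−a − 5).
Expanding both sides and cancelling the symmetric terms leaves −31·(a − b) = 0. Since −31 ≠ 0, a = b. So φ is injective.
For any y ≠ −5, solving y(−x − 5) = 5x − 6 for x gives a well-defined x ≠ −5. So φ is surjective.
Therefore φ is bijective.
Solving φ(x) = −1: cross-multiplying gives 5x − 6 = −1(−x − 5), which rearranges to 4x = 11, so x = 11/4.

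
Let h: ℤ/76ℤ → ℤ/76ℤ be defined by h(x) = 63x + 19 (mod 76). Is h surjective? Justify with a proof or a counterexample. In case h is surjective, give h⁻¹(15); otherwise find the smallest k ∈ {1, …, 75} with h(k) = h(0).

12

Recall: h is surjective if every y in the codomain equals h(x) for some x in the domain.
Since gcd(63, 76) = 1, 63 is invertible modulo 76. Euclid's algorithm: 76 = 1·63 + 13, 63 = 4·13 + 11, 13 = 1·11 + 2, 11 = 5·2 + 1; back-substituting gives 1 = 35·63 − 29·76, so 63⁻¹ ≡ 35 (mod 76).
Then y ↦ 35(y − 19) is a two-sided inverse to h, so every y ∈ ℤ/76ℤ has a preimage.
Therefore h is surjective.
Since h is surjective, we find h⁻¹(15): we need 63x ≡ 15 − 19 ≡ 72 (mod 76). Using 63⁻¹ = 35: x ≡ 35·72 = 2520 = 33·76 + 12, so x = 12.
Check: h(12) = 63·12 + 19 = 775 = 10·76 + 15 ≡ 15 (mod 76).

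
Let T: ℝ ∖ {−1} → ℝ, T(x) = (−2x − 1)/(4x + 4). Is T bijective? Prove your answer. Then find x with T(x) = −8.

-31/30

If T(x) = −1/2, cross-multiplying gives 4(−2x − 1) = −2(4x + 4), which simplifies to −4 = −8 — false.  So −1/2 has no preimage and T is not surjective.
Thus T is not bijective.
Solving T(x) = −8: cross-multiplying gives −2x − 1 = −8(4x + 4), which rearranges to 30x = −31, so x = −31/30.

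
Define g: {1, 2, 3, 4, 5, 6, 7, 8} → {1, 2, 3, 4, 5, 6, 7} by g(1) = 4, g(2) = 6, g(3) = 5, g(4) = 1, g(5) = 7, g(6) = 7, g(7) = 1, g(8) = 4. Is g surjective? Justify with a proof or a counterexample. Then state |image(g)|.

No element maps to 2, so g is not surjective.
The image of g is {1, 4, 5, 6, 7}, which has 5 elements.

5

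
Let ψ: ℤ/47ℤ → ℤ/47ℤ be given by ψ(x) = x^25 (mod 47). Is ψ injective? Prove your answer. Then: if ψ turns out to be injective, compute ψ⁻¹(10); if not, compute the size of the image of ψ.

15

Since 47 is prime, the nonzero elements of ℤ/47ℤ form a cyclic group of order 46.
As gcd(25, 46) = 1, raising to the 25th power is a bijection on this group: if x_1^25 ≡ x_2^25 then (x_1x_2^{−1})^25 = 1, and the only element of order dividing gcd(25, 46) = 1 is 1, so x_1 = x_2.
With ψ(0) = 0 this makes ψ injective on all of ℤ/47ℤ, hence bijective (finite equal-size domain and codomain). In particular ψ is injective.
Since ψ is injective, we find the preimage of 10. The inverse of x ↦ x^25 on (ℤ/47ℤ)^× is x ↦ x^35, because 25·35 = 875 = 19·46 + 1 ≡ 1 (mod 46) and x^{46} = 1 for x ≠ 0 (Fermat). So ψ⁻¹(10) = 10^35 mod 47.
Repeated squaring mod 47: 10^1 ≡ 10, 10^2 ≡ 10² = 100 ≡ 6, 10^4 ≡ 6² = 36, 10^8 ≡ 36² = 1296 ≡ 27, 10^16 ≡ 27² = 729 ≡ 24, 10^32 ≡ 24² = 576 ≡ 12. Since 35 = 32 + 2 + 1, 10^35 ≡ 12·6·10: 12·6 = 72 ≡ 25, then 25·10 = 250 ≡ 15. So 10^35 ≡ 15 (mod 47).
Hence ψ⁻¹(10) = 15.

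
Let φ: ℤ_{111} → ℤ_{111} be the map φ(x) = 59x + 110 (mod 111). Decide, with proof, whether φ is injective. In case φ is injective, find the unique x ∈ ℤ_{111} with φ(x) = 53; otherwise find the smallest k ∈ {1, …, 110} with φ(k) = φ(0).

63

Suppose φ(u) = φ(v) in ℤ_{111}. Then 59u + 110 ≡ 59v + 110 (mod 111), hence 59(u − v) ≡ 0 (mod 111).
Since gcd(59, 111) = 1, 59 is invertible modulo 111, hence u − v ≡ 0 (mod 111), i.e. u = v.
Therefore φ is injective.
We now compute 59⁻¹ mod 111 explicitly. Euclid's algorithm: 111 = 1·59 + 52, 59 = 1·52 + 7, 52 = 7·7 + 3, 7 = 2·3 + 1; back-substituting gives 1 = 32·59 − 17·111, so 59⁻¹ ≡ 32 (mod 111).
Since φ is injective, we find φ⁻¹(53): we need 59x ≡ 53 − 110 ≡ 54 (mod 111). Using 59⁻¹ = 32: x ≡ 32·54 = 1728 = 15·111 + 63, so x = 63.
Check: φ(63) = 59·63 + 110 = 3827 = 34·111 + 53 ≡ 53 (mod 111).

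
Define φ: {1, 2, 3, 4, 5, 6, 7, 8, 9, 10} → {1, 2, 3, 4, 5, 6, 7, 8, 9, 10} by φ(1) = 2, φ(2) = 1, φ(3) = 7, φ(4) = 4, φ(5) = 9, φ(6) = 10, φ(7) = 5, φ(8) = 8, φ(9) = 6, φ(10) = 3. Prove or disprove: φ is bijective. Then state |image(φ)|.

The values 2, 1, 7, 4, 9, 10, 5, 8, 6, 3 are a permutation of {1, 2, 3, 4, 5, 6, 7, 8, 9, 10}: each element appears exactly once.
So φ is injective and surjective, hence bijective.
The image of φ is {1, 2, 3, 4, 5, 6, 7, 8, 9, 10}, which has 10 elements.

10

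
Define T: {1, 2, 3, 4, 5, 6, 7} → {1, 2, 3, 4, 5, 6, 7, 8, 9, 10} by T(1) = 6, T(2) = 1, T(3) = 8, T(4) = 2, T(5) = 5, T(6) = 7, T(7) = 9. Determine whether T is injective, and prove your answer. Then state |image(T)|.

The values T(1), …, T(7) are 6, 1, 8, 2, 5, 7, 9 — all distinct.
So T(a) = T(b) only when a = b, and T is injective.
The image of T is {1, 2, 5, 6, 7, 8, 9}, which has 7 elements.

7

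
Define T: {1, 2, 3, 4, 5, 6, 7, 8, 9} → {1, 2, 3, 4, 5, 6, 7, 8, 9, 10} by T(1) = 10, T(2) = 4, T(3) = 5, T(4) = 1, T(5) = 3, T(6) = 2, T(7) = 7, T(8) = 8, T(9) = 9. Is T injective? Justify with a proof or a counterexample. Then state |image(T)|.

The values T(1), …, T(9) are 10, 4, 5, 1, 3, 2, 7, 8, 9 — all distinct.
So T(a) = T(b) only when a = b, and T is injective.
The image of T is {1, 2, 3, 4, 5, 7, 8, 9, 10}, which has 9 elements.

9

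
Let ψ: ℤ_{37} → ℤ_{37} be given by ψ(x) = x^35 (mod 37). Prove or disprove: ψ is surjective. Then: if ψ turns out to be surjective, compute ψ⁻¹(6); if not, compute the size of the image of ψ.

31

Since 37 is prime, the nonzero elements of ℤ_{37} form a cyclic group of order 36.
As gcd(35, 36) = 1, raising to the 35th power is a bijection on this group: if s^35 ≡ t^35 then (st^{−1})^35 = 1, and the only element of order dividing gcd(35, 36) = 1 is 1, so s = t.
With ψ(0) = 0 this makes ψ injective on all of ℤ_{37}, hence bijective (finite equal-size domain and codomain). In particular ψ is surjective.
Since ψ is surjective, we find the preimage of 6. The inverse of x ↦ x^35 on (ℤ_{37})^× is x ↦ x^35, because 35·35 = 1225 = 34·36 + 1 ≡ 1 (mod 36) and x^{36} = 1 for x ≠ 0 (Fermat). So ψ⁻¹(6) = 6^35 mod 37.
Repeated squaring mod 37: 6^1 ≡ 6, 6^2 ≡ 6² = 36, 6^4 ≡ 36² = 1296 ≡ 1, 6^8 ≡ 1² = 1, 6^16 ≡ 1² = 1, 6^32 ≡ 1² = 1. Since 35 = 32 + 2 + 1, 6^35 ≡ 1·36·6: 1·36 = 36, then 36·6 = 216 ≡ 31. So 6^35 ≡ 31 (mod 37).
Hence ψ⁻¹(6) = 31.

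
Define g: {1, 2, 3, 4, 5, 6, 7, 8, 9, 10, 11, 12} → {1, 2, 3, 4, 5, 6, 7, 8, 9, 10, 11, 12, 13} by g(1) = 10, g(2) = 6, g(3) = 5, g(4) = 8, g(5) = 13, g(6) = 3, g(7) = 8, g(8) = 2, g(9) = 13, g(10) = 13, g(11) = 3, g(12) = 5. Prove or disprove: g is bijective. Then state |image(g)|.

g(4) = 8 = g(7) with 4 ≠ 7, so g is not injective, hence not bijective.
The image of g is {2, 3, 5, 6, 8, 10, 13}, which has 7 elements.

7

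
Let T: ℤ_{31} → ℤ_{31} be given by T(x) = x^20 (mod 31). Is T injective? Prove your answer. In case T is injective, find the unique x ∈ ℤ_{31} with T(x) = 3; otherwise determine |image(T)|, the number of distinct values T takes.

T(1) = 1^20 = 1.
T(2): Repeated squaring mod 31: 2^1 ≡ 2, 2^2 ≡ 2² = 4, 2^4 ≡ 4² = 16, 2^8 ≡ 16² = 256 ≡ 8, 2^16 ≡ 8² = 64 ≡ 2. Since 20 = 16 + 4, 2^20 ≡ 2·16: 2·16 = 32 ≡ 1. So 2^20 ≡ 1 (mod 31).
So T(1) = T(2) = 1 while 1 ≠ 2, therefore T is not injective.
Since T is not injective, we determine |image(T)|. Computing x^20 mod 31 for each x (by repeated squaring, reducing mod 31 at every step), the values T(0), T(1), …, T(30) are: 0, 1, 1, 5, 1, 25, 5, 5, 1, 25, 25, 25, 5, 25, 5, 1, 1, 5, 25, 5, 25, 25, 25, 1, 5, 5, 25, 1, 5, 1, 1.
The distinct values are {0, 1, 5, 25}; there are 4 of them.

4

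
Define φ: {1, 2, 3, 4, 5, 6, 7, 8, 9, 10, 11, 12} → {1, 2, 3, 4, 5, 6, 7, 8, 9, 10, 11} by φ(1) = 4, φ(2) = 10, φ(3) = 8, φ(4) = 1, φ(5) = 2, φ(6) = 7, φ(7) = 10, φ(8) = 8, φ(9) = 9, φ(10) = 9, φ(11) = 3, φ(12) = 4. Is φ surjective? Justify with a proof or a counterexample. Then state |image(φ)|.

No element maps to 5, so φ is not surjective.
The image of φ is {1, 2, 3, 4, 7, 8, 9, 10}, which has 8 elements.

8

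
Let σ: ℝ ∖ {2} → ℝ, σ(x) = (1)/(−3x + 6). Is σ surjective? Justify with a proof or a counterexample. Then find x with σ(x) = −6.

If σ(x) = 0, cross-multiplying gives −3(1) = 0(−3x + 6), which simplifies to −3 = 0 — false.  So 0 has no preimage and σ is not surjective.
Solving σ(x) = −6: cross-multiplying gives 1 = −6(−3x + 6), which rearranges to −18x = −37, so x = 37/18.

37/18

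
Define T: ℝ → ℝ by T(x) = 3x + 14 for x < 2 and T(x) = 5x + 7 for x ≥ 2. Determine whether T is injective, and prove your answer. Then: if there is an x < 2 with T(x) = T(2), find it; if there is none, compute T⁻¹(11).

Both pieces are strictly increasing (slopes 3 and 5), so each is injective on its own interval.
The left piece maps (−∞, 2) onto (−∞, 20); the right piece maps [2, ∞) onto [17, ∞).
These images overlap. In particular T(2) = 17 (right piece), and solving 3x + 14 = 17 on the left piece gives x = 1 < 2.
So T(1) = T(2) with 1 ≠ 2, and T is not injective. This x = 1 is the requested value below 2.

1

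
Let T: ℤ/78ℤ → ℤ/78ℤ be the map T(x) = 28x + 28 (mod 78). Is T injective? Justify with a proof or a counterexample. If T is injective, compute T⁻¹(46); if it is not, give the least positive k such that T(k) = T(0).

We have gcd(28, 78) = 2 > 1. Taking a = 0 and b = 39: T(0) = 28 and T(39) = 28·39 + 28 = 1120 ≡ 28 (mod 78).
So T(0) = T(39) while 0 ≠ 39, hence T is not injective.
Since T is not injective, we find the least positive k with T(k) = T(0): this means 28k ≡ 0 (mod 78), i.e. 78 ∣ 28k. Since gcd(28, 78) = 2, dividing through by 2 this holds exactly when 39 ∣ 14k, and as gcd(14, 39) = 1, exactly when 39 ∣ k.
The smallest positive such k is 39.

39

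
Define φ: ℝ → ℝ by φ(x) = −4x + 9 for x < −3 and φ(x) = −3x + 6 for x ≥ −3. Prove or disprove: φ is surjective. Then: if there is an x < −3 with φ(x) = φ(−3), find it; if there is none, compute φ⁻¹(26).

-17/4

Both pieces are strictly decreasing (slopes −4 and −3), so each is injective on its own interval.
The left piece maps (−∞, −3) onto (21, ∞); the right piece maps [−3, ∞) onto (−∞, 15].
The union (21, ∞) ∪ (−∞, 15] omits the interval between 21 and 15; in particular 21 has no preimage. So φ is not surjective.
Because the two images are disjoint, no x < −3 has φ(x) = φ(−3), so we compute φ⁻¹(26): 26 lies in (21, ∞), so solve −4x + 9 = 26: x = (26 − 9)/(−4) = −17/4.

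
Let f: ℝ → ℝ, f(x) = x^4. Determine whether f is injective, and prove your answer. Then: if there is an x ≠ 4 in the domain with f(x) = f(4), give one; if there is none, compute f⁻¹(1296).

f(4) = 256 = (−4)^4 = f(−4) (since 4 is even), with 4 ≠ −4. So f is not injective.
For the follow-up, such an x exists: taking x = −4 ∈ ℝ gives f(−4) = 256 = f(4) with −4 ≠ 4.

-4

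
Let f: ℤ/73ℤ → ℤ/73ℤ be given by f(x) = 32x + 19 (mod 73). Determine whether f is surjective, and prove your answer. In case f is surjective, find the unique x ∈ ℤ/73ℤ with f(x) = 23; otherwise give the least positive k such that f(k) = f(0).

64

Recall that f is surjective if every y in the codomain equals f(x) for some x in the domain.
Since gcd(32, 73) = 1, 32 is invertible modulo 73. Euclid's algorithm: 73 = 2·32 + 9, 32 = 3·9 + 5, 9 = 1·5 + 4, 5 = 1·4 + 1; back-substituting gives 1 = 16·32 − 7·73, so 32⁻¹ ≡ 16 (mod 73).
Then y ↦ 16(y − 19) is a two-sided inverse to f, so every y ∈ ℤ/73ℤ has a preimage.
Therefore f is surjective.
Since f is surjective, we compute f⁻¹(23): solve 32x + 19 ≡ 23 (mod 73), i.e. 32x ≡ 4 (mod 73).
Multiplying by 32⁻¹ = 16 gives x ≡ 16·4 = 64 ≡ 64 (mod 73).
Check: f(64) = 32·64 + 19 = 2067 = 28·73 + 23 ≡ 23 (mod 73).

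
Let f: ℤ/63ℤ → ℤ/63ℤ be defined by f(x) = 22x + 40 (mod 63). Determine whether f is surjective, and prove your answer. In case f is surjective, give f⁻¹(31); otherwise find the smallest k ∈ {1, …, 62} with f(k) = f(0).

54

Recall that f is surjective if every y in the codomain equals f(x) for some x in the domain.
Since gcd(22, 63) = 1, 22 is invertible modulo 63. Euclid's algorithm: 63 = 2·22 + 19, 22 = 1·19 + 3, 19 = 6·3 + 1; back-substituting gives 1 = 43·22 − 15·63, so 22⁻¹ ≡ 43 (mod 63).
For any y ∈ ℤ/63ℤ, x = 43(y − 40) mod 63 satisfies f(x) = 22·43(y − 40) + 40 ≡ y (since 22·43 ≡ 1 mod 63). So every y has a preimage.
Therefore f is surjective.
Since f is surjective, we compute f⁻¹(31): solve 22x + 40 ≡ 31 (mod 63), i.e. 22x ≡ 54 (mod 63).
Multiplying by 22⁻¹ = 43 gives x ≡ 43·54 = 2322 = 36·63 + 54 ≡ 54 (mod 63).
Check: f(54) = 22·54 + 40 = 1228 = 19·63 + 31 ≡ 31 (mod 63).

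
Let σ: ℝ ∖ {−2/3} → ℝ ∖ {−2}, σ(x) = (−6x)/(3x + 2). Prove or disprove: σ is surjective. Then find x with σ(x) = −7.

-14/15

For any y ≠ −2, solving y(3x + 2) = −6x for x gives a well-defined x ≠ −2/3. So σ is surjective.
Solving σ(x) = −7: cross-multiplying gives −6x = −7(3x + 2), which rearranges to 15x = −14, so x = −14/15.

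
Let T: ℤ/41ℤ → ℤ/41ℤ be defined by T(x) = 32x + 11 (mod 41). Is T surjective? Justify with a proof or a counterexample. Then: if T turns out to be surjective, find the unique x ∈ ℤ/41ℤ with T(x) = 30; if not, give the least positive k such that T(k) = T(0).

7

Since gcd(32, 41) = 1, 32 is invertible modulo 41. Euclid's algorithm: 41 = 1·32 + 9, 32 = 3·9 + 5, 9 = 1·5 + 4, 5 = 1·4 + 1; back-substituting gives 1 = 9·32 − 7·41, so 32⁻¹ ≡ 9 (mod 41).
Then y ↦ 9(y − 11) is a two-sided inverse to T, so every y ∈ ℤ/41ℤ has a preimage.
Thus T is surjective.
Since T is surjective, we compute T⁻¹(30): solve 32x + 11 ≡ 30 (mod 41), i.e. 32x ≡ 19 (mod 41).
Multiplying by 32⁻¹ = 9 gives x ≡ 9·19 = 171 = 4·41 + 7 ≡ 7 (mod 41).
Check: T(7) = 32·7 + 11 = 235 = 5·41 + 30 ≡ 30 (mod 41).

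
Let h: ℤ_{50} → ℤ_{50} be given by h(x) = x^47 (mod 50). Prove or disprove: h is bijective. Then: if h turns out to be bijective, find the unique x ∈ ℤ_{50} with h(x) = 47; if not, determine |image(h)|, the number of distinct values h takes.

h(0) = 0^47 = 0.
h(10): Repeated squaring mod 50: 10^1 ≡ 10, 10^2 ≡ 10² = 100 ≡ 0, 10^4 ≡ 0² = 0, 10^8 ≡ 0² = 0, 10^16 ≡ 0² = 0, 10^32 ≡ 0² = 0. Since 47 = 32 + 8 + 4 + 2 + 1, 10^47 ≡ 0·0·0·0·10: 0·0 = 0, then 0·0 = 0, then 0·0 = 0, then 0·10 = 0. So 10^47 ≡ 0 (mod 50).
So h(0) = h(10) = 0 while 0 ≠ 10, hence h is not injective, hence not bijective.
Since h is not bijective, we determine |image(h)|. Computing x^47 mod 50 for each x (by repeated squaring, reducing mod 50 at every step), the values h(0), h(1), …, h(49) are: 0, 1, 28, 37, 34, 25, 36, 43, 2, 19, 0, 21, 8, 17, 4, 25, 6, 23, 32, 39, 0, 41, 38, 47, 24, 25, 26, 3, 12, 9, 0, 11, 18, 27, 44, 25, 46, 33, 42, 29, 0, 31, 48, 7, 14, 25, 16, 13, 22, 49.
The distinct values are {0, 1, 2, 3, 4, 6, 7, 8, 9, 11, 12, 13, 14, 16, 17, 18, 19, 21, 22, 23, 24, 25, 26, 27, 28, 29, 31, 32, 33, 34, 36, 37, 38, 39, 41, 42, 43, 44, 46, 47, 48, 49}; there are 42 of them.

42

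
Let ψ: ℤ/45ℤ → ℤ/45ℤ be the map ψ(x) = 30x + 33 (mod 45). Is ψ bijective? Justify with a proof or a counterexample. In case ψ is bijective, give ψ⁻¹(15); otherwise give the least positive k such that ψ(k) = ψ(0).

We have gcd(30, 45) = 15 > 1. Taking u = 0 and v = 3: ψ(0) = 33 and ψ(3) = 30·3 + 33 = 123 ≡ 33 (mod 45).
So ψ(0) = ψ(3) while 0 ≠ 3, thus ψ is not injective, hence not bijective.
Since ψ is not bijective, we find the least positive k with ψ(k) = ψ(0): this means 30k ≡ 0 (mod 45), i.e. 45 ∣ 30k. Since gcd(30, 45) = 15, dividing through by 15 this holds exactly when 3 ∣ 2k, and as gcd(2, 3) = 1, exactly when 3 ∣ k.
The smallest positive such k is 3.

3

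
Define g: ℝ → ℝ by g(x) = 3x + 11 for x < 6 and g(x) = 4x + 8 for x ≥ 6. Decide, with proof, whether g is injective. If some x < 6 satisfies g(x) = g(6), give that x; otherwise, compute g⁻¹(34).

13/2

Both pieces are strictly increasing (slopes 3 and 4), so each is injective on its own interval.
The left piece maps (−∞, 6) onto (−∞, 29); the right piece maps [6, ∞) onto [32, ∞).
These images are disjoint, so no value is attained by both pieces. Hence g is injective.
Because the two images are disjoint, no x < 6 has g(x) = g(6), so we compute g⁻¹(34): 34 lies in [32, ∞), so solve 4x + 8 = 34: x = (34 − 8)/4 = 13/2.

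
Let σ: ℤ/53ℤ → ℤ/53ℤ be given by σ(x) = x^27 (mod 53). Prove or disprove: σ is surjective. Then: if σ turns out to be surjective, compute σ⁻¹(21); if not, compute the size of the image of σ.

Since 53 is prime, the nonzero elements of ℤ/53ℤ form a cyclic group of order 52.
As gcd(27, 52) = 1, raising to the 27th power is a bijection on this group: if s^27 ≡ t^27 then (st^{−1})^27 = 1, and the only element of order dividing gcd(27, 52) = 1 is 1, so s = t.
With σ(0) = 0 this makes σ injective on all of ℤ/53ℤ, hence bijective (finite equal-size domain and codomain). In particular σ is surjective.
Since σ is surjective, we find the preimage of 21. The inverse of x ↦ x^27 on (ℤ/53ℤ)^× is x ↦ x^27, because 27·27 = 729 = 14·52 + 1 ≡ 1 (mod 52) and x^{52} = 1 for x ≠ 0 (Fermat). So σ⁻¹(21) = 21^27 mod 53.
Repeated squaring mod 53: 21^1 ≡ 21, 21^2 ≡ 21² = 441 ≡ 17, 21^4 ≡ 17² = 289 ≡ 24, 21^8 ≡ 24² = 576 ≡ 46, 21^16 ≡ 46² = 2116 ≡ 49. Since 27 = 16 + 8 + 2 + 1, 21^27 ≡ 49·46·17·21: 49·46 = 2254 ≡ 28, then 28·17 = 476 ≡ 52, then 52·21 = 1092 ≡ 32. So 21^27 ≡ 32 (mod 53).
Hence σ⁻¹(21) = 32.

32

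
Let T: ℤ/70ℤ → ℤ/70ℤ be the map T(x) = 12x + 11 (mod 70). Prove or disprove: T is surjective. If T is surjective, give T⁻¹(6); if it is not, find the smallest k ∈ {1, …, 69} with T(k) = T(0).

35

By definition, T is surjective if every y in the codomain equals T(x) for some x in the domain.
Since gcd(12, 70) = 2, we have 12x ≡ 0 (mod 2) for all x, so T(x) ≡ 1 (mod 2).
But 0 ≢ 1 (mod 2), so 0 ∈ ℤ/70ℤ has no preimage. So T is not surjective.
Since T is not surjective, we find the least positive k with T(k) = T(0): this means 12k ≡ 0 (mod 70), i.e. 70 ∣ 12k. Since gcd(12, 70) = 2, dividing through by 2 this holds exactly when 35 ∣ 6k, and as gcd(6, 35) = 1, exactly when 35 ∣ k.
The smallest positive such k is 35.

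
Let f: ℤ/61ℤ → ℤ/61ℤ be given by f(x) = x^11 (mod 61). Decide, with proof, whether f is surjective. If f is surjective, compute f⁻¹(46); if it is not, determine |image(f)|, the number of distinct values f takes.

49

Since 61 is prime, the nonzero elements of ℤ/61ℤ form a cyclic group of order 60.
As gcd(11, 60) = 1, raising to the 11th power is a bijection on this group: if a^11 ≡ b^11 then (ab^{−1})^11 = 1, and the only element of order dividing gcd(11, 60) = 1 is 1, so a = b.
With f(0) = 0 this makes f injective on all of ℤ/61ℤ, hence bijective (finite equal-size domain and codomain). In particular f is surjective.
Since f is surjective, we find the preimage of 46. The inverse of x ↦ x^11 on (ℤ/61ℤ)^× is x ↦ x^11, because 11·11 = 121 = 2·60 + 1 ≡ 1 (mod 60) and x^{60} = 1 for x ≠ 0 (Fermat). So f⁻¹(46) = 46^11 mod 61.
Repeated squaring mod 61: 46^1 ≡ 46, 46^2 ≡ 46² = 2116 ≡ 42, 46^4 ≡ 42² = 1764 ≡ 56, 46^8 ≡ 56² = 3136 ≡ 25. Since 11 = 8 + 2 + 1, 46^11 ≡ 25·42·46: 25·42 = 1050 ≡ 13, then 13·46 = 598 ≡ 49. So 46^11 ≡ 49 (mod 61).
Hence f⁻¹(46) = 49.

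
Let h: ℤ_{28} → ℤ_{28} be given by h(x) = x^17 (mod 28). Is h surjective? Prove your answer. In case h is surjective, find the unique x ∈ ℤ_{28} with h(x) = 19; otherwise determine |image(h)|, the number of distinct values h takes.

21

h(0) = 0^17 = 0.
h(14): Repeated squaring mod 28: 14^1 ≡ 14, 14^2 ≡ 14² = 196 ≡ 0, 14^4 ≡ 0² = 0, 14^8 ≡ 0² = 0, 14^16 ≡ 0² = 0. Since 17 = 16 + 1, 14^17 ≡ 0·14: 0·14 = 0. So 14^17 ≡ 0 (mod 28).
So h(0) = h(14) = 0 while 0 ≠ 14, thus h is not injective.
A non-injective map from the 28-element set ℤ_{28} to itself takes at most 27 distinct values, so it cannot be surjective. So h is not surjective.
Since h is not surjective, we determine |image(h)|. Computing x^17 mod 28 for each x (by repeated squaring, reducing mod 28 at every step), the values h(0), h(1), …, h(27) are: 0, 1, 4, 19, 16, 17, 20, 7, 8, 25, 12, 23, 24, 13, 0, 15, 4, 5, 16, 3, 20, 21, 8, 11, 12, 9, 24, 27.
The distinct values are {0, 1, 3, 4, 5, 7, 8, 9, 11, 12, 13, 15, 16, 17, 19, 20, 21, 23, 24, 25, 27}; there are 21 of them.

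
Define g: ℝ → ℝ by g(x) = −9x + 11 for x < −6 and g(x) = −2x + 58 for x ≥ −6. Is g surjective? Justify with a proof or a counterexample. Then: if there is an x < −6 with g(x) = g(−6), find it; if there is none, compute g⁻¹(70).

Both pieces are strictly decreasing (slopes −9 and −2), so each is injective on its own interval.
The left piece maps (−∞, −6) onto (65, ∞); the right piece maps [−6, ∞) onto (−∞, 70].
The union (65, ∞) ∪ (−∞, 70] covers ℝ, so g is surjective.
For the follow-up: the images overlap, so an x < −6 with g(x) = g(−6) exists. g(−6) = 70; solving −9x + 11 = 70 for x < −6 gives x = (70 − 11)/(−9) = −59/9.

-59/9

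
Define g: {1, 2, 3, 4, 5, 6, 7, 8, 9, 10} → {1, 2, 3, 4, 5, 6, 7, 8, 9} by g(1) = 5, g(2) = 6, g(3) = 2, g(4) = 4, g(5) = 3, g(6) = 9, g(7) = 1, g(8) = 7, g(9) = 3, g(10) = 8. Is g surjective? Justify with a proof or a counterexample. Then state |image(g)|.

Every element of the codomain has a preimage: 1 = g(7), 2 = g(3), 3 = g(5), 4 = g(4), 5 = g(1), 6 = g(2), 7 = g(8), 8 = g(10), 9 = g(6).
Thus g is surjective.
The image of g is {1, 2, 3, 4, 5, 6, 7, 8, 9}, which has 9 elements.

9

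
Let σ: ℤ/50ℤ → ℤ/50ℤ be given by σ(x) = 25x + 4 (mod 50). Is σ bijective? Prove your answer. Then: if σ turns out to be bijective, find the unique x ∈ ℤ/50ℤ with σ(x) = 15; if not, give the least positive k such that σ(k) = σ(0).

We have gcd(25, 50) = 25 > 1. Taking s = 0 and t = 2: σ(0) = 4 and σ(2) = 25·2 + 4 = 54 ≡ 4 (mod 50).
So σ(0) = σ(2) while 0 ≠ 2, hence σ is not injective, hence not bijective.
Since σ is not bijective, we find the least positive k with σ(k) = σ(0): this means 25k ≡ 0 (mod 50), i.e. 50 ∣ 25k. Since gcd(25, 50) = 25, dividing through by 25 this holds exactly when 2 ∣ k.
The smallest positive such k is 2.

2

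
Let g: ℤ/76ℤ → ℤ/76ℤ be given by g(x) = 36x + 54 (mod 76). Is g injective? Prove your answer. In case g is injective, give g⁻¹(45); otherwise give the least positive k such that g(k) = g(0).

19

By definition, g is injective when g(a) = g(b) forces a = b.
We have gcd(36, 76) = 4 > 1. Taking a = 0 and b = 19: g(0) = 54 and g(19) = 36·19 + 54 = 738 ≡ 54 (mod 76).
So g(0) = g(19) while 0 ≠ 19, therefore g is not injective.
Since g is not injective, we find the least positive k with g(k) = g(0): this means 36k ≡ 0 (mod 76), i.e. 76 ∣ 36k. Since gcd(36, 76) = 4, dividing through by 4 this holds exactly when 19 ∣ 9k, and as gcd(9, 19) = 1, exactly when 19 ∣ k.
The smallest positive such k is 19.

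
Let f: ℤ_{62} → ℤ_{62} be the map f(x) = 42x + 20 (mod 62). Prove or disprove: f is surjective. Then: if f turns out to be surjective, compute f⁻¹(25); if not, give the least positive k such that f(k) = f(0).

31

Since gcd(42, 62) = 2, we have 42x ≡ 0 (mod 2) for all x, so f(x) ≡ 0 (mod 2).
But 1 ≢ 0 (mod 2), so 1 ∈ ℤ_{62} has no preimage. Therefore f is not surjective.
Since f is not surjective, we find the least positive k with f(k) = f(0): this means 42k ≡ 0 (mod 62), i.e. 62 ∣ 42k. Since gcd(42, 62) = 2, dividing through by 2 this holds exactly when 31 ∣ 21k, and as gcd(21, 31) = 1, exactly when 31 ∣ k.
The smallest positive such k is 31.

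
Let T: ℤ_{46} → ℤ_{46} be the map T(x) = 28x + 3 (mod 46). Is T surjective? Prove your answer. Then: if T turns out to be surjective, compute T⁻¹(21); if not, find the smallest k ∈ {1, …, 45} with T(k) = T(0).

Since gcd(28, 46) = 2, we have 28x ≡ 0 (mod 2) for all x, so T(x) ≡ 1 (mod 2).
But 0 ≢ 1 (mod 2), so 0 ∈ ℤ_{46} has no preimage. So T is not surjective.
Since T is not surjective, we find the least positive k with T(k) = T(0): this means 28k ≡ 0 (mod 46), i.e. 46 ∣ 28k. Since gcd(28, 46) = 2, dividing through by 2 this holds exactly when 23 ∣ 14k, and as gcd(14, 23) = 1, exactly when 23 ∣ k.
The smallest positive such k is 23.

23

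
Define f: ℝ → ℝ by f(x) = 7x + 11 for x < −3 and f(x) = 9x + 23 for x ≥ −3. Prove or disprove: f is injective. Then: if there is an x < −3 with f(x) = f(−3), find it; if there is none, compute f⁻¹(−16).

-27/7

Both pieces are strictly increasing (slopes 7 and 9), so each is injective on its own interval.
The left piece maps (−∞, −3) onto (−∞, −10); the right piece maps [−3, ∞) onto [−4, ∞).
These images are disjoint, so no value is attained by both pieces. Therefore f is injective.
Because the two images are disjoint, no x < −3 has f(x) = f(−3), so we compute f⁻¹(−16): −16 lies in (−∞, −10), so solve 7x + 11 = −16: x = (−16 − 11)/7 = −27/7.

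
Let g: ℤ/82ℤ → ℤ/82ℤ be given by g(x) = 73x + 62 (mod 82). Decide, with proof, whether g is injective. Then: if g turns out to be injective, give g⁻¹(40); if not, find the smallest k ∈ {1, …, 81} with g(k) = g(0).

48

By definition, injectivity means: for all a, b in the domain, g(a) = g(b) implies a = b.
Suppose g(a) = g(b) in ℤ/82ℤ. Then 73a + 62 ≡ 73b + 62 (mod 82), therefore 73(a − b) ≡ 0 (mod 82).
Since gcd(73, 82) = 1, 73 is invertible modulo 82, so a − b ≡ 0 (mod 82), i.e. a = b.
Thus g is injective.
We now compute 73⁻¹ mod 82 explicitly. Euclid's algorithm: 82 = 1·73 + 9, 73 = 8·9 + 1; back-substituting gives 1 = 9·73 − 8·82, so 73⁻¹ ≡ 9 (mod 82).
Since g is injective, we compute g⁻¹(40): solve 73x + 62 ≡ 40 (mod 82), i.e. 73x ≡ 60 (mod 82).
Multiplying by 73⁻¹ = 9 gives x ≡ 9·60 = 540 = 6·82 + 48 ≡ 48 (mod 82).
Check: g(48) = 73·48 + 62 = 3566 = 43·82 + 40 ≡ 40 (mod 82).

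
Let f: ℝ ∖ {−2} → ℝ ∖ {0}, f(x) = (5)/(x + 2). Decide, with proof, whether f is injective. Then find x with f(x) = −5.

-3

Suppose f(a) = f(b). Cross-multiplying: (5)(b + 2) = (5)(a + 2).
Expanding both sides and cancelling the symmetric terms leaves −5·(a − b) = 0. Since −5 ≠ 0, a = b. Hence f is injective.
Solving f(x) = −5: cross-multiplying gives 5 = −5(x + 2), which rearranges to 5x = −15, so x = −3.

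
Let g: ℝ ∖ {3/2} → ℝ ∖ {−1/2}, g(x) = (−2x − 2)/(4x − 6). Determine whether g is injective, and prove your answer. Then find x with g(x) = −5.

Suppose g(x_1) = g(x_2). Cross-multiplying: (−2x_1 − 2)(4x_2 − 6) = (−2x_2 − 2)(4x_1 − 6).
Expanding both sides and cancelling the symmetric terms leaves 20·(x_1 − x_2) = 0. Since 20 ≠ 0, x_1 = x_2. Hence g is injective.
Solving g(x) = −5: cross-multiplying gives −2x − 2 = −5(4x − 6), which rearranges to 18x = 32, so x = 16/9.

16/9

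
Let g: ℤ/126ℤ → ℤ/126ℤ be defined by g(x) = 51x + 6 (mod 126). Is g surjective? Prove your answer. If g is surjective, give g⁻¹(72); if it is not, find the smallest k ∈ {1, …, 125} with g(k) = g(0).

42

Since gcd(51, 126) = 3, we have 51x ≡ 0 (mod 3) for all x, so g(x) ≡ 0 (mod 3).
But 1 ≢ 0 (mod 3), so 1 ∈ ℤ/126ℤ has no preimage. So g is not surjective.
Since g is not surjective, we find the least positive k with g(k) = g(0): this means 51k ≡ 0 (mod 126), i.e. 126 ∣ 51k. Since gcd(51, 126) = 3, dividing through by 3 this holds exactly when 42 ∣ 17k, and as gcd(17, 42) = 1, exactly when 42 ∣ k.
The smallest positive such k is 42.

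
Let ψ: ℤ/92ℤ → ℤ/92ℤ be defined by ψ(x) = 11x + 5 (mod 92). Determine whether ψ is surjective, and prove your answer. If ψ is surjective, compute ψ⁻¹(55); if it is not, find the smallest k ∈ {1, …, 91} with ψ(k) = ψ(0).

Since gcd(11, 92) = 1, 11 is invertible modulo 92. Euclid's algorithm: 92 = 8·11 + 4, 11 = 2·4 + 3, 4 = 1·3 + 1; back-substituting gives 1 = 67·11 − 8·92, so 11⁻¹ ≡ 67 (mod 92).
For any y ∈ ℤ/92ℤ, x = 67(y − 5) mod 92 satisfies ψ(x) = 11·67(y − 5) + 5 ≡ y (since 11·67 ≡ 1 mod 92). So every y has a preimage.
Thus ψ is surjective.
Since ψ is surjective, we compute ψ⁻¹(55): solve 11x + 5 ≡ 55 (mod 92), i.e. 11x ≡ 50 (mod 92).
Multiplying by 11⁻¹ = 67 gives x ≡ 67·50 = 3350 = 36·92 + 38 ≡ 38 (mod 92).
Check: ψ(38) = 11·38 + 5 = 423 = 4·92 + 55 ≡ 55 (mod 92).

38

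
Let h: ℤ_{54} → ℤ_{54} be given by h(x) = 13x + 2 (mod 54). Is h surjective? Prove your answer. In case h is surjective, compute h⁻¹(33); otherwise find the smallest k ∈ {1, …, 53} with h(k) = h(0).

Since gcd(13, 54) = 1, 13 is invertible modulo 54. Euclid's algorithm: 54 = 4·13 + 2, 13 = 6·2 + 1; back-substituting gives 1 = 25·13 − 6·54, so 13⁻¹ ≡ 25 (mod 54).
Then y ↦ 25(y − 2) is a two-sided inverse to h, so every y ∈ ℤ_{54} has a preimage.
Thus h is surjective.
Since h is surjective, we find h⁻¹(33): we need 13x ≡ 33 − 2 ≡ 31 (mod 54). Using 13⁻¹ = 25: x ≡ 25·31 = 775 = 14·54 + 19, so x = 19.
Check: h(19) = 13·19 + 2 = 249 = 4·54 + 33 ≡ 33 (mod 54).

19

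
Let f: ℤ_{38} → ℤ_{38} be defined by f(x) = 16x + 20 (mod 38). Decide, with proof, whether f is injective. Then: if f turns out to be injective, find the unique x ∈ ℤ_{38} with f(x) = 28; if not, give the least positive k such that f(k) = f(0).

We have gcd(16, 38) = 2 > 1. Taking a = 0 and b = 19: f(0) = 20 and f(19) = 16·19 + 20 = 324 ≡ 20 (mod 38).
So f(0) = f(19) while 0 ≠ 19, hence f is not injective.
Since f is not injective, we find the least positive k with f(k) = f(0): this means 16k ≡ 0 (mod 38), i.e. 38 ∣ 16k. Since gcd(16, 38) = 2, dividing through by 2 this holds exactly when 19 ∣ 8k, and as gcd(8, 19) = 1, exactly when 19 ∣ k.
The smallest positive such k is 19.

19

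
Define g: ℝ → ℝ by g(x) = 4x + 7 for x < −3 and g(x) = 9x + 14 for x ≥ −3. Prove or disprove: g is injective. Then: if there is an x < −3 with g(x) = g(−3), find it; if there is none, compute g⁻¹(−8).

Both pieces are strictly increasing (slopes 4 and 9), so each is injective on its own interval.
The left piece maps (−∞, −3) onto (−∞, −5); the right piece maps [−3, ∞) onto [−13, ∞).
These images overlap. In particular g(−3) = −13 (right piece), and solving 4x + 7 = −13 on the left piece gives x = −5 < −3.
So g(−5) = g(−3) with −5 ≠ −3, and g is not injective. This x = −5 is the requested value below −3.

-5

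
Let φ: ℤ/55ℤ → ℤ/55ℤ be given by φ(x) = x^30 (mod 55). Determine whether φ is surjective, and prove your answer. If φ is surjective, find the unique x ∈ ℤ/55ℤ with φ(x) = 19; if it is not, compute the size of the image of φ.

6

φ(2): Repeated squaring mod 55: 2^1 ≡ 2, 2^2 ≡ 2² = 4, 2^4 ≡ 4² = 16, 2^8 ≡ 16² = 256 ≡ 36, 2^16 ≡ 36² = 1296 ≡ 31. Since 30 = 16 + 8 + 4 + 2, 2^30 ≡ 31·36·16·4: 31·36 = 1116 ≡ 16, then 16·16 = 256 ≡ 36, then 36·4 = 144 ≡ 34. So 2^30 ≡ 34 (mod 55).
φ(3): Repeated squaring mod 55: 3^1 ≡ 3, 3^2 ≡ 3² = 9, 3^4 ≡ 9² = 81 ≡ 26, 3^8 ≡ 26² = 676 ≡ 16, 3^16 ≡ 16² = 256 ≡ 36. Since 30 = 16 + 8 + 4 + 2, 3^30 ≡ 36·16·26·9: 36·16 = 576 ≡ 26, then 26·26 = 676 ≡ 16, then 16·9 = 144 ≡ 34. So 3^30 ≡ 34 (mod 55).
So φ(2) = φ(3) = 34 while 2 ≠ 3, so φ is not injective.
A non-injective map from the 55-element set ℤ/55ℤ to itself takes at most 54 distinct values, so it cannot be surjective. Thus φ is not surjective.
Since φ is not surjective, we determine |image(φ)|. Computing x^30 mod 55 for each x (by repeated squaring, reducing mod 55 at every step), the values φ(0), φ(1), …, φ(54) are: 0, 1, 34, 34, 1, 45, 1, 34, 34, 1, 45, 11, 34, 34, 1, 45, 1, 34, 34, 1, 45, 1, 44, 34, 1, 45, 1, 34, 34, 1, 45, 1, 34, 44, 1, 45, 1, 34, 34, 1, 45, 1, 34, 34, 11, 45, 1, 34, 34, 1, 45, 1, 34, 34, 1.
The distinct values are {0, 1, 11, 34, 44, 45}; there are 6 of them.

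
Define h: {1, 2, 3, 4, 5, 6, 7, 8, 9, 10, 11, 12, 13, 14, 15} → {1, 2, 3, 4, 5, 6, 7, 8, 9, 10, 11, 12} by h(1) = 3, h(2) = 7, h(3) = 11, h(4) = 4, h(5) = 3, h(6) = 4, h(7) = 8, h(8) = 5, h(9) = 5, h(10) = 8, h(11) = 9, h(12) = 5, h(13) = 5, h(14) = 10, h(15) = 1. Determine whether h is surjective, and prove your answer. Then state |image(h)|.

No element maps to 2, so h is not surjective.
The image of h is {1, 3, 4, 5, 7, 8, 9, 10, 11}, which has 9 elements.

9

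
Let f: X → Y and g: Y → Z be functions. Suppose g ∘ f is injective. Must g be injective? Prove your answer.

not injective

No. Take X = {0}, Y = {0, 1}, Z = {0, 1}, f(a) = a for each a ∈ X, and g(b) = 0 if b ∈ {0, 1} else g(b) = b.
Then g ∘ f = f is injective (X ⊂ Y and f is the inclusion), but g(0) = g(1) = 0 with 0 ≠ 1, so g is not injective.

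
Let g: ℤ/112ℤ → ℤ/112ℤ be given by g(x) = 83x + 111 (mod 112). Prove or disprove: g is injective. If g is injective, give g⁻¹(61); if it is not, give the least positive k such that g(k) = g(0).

106

If g(a) = g(b), then 83a ≡ 83b (mod 112). Because gcd(83, 112) = 1, we may cancel 83 to get a ≡ b (mod 112).
Therefore g is injective.
We now compute 83⁻¹ mod 112 explicitly. Euclid's algorithm: 112 = 1·83 + 29, 83 = 2·29 + 25, 29 = 1·25 + 4, 25 = 6·4 + 1; back-substituting gives 1 = 27·83 − 20·112, so 83⁻¹ ≡ 27 (mod 112).
Since g is injective, we compute g⁻¹(61): solve 83x + 111 ≡ 61 (mod 112), i.e. 83x ≡ 62 (mod 112).
Multiplying by 83⁻¹ = 27 gives x ≡ 27·62 = 1674 = 14·112 + 106 ≡ 106 (mod 112).
Check: g(106) = 83·106 + 111 = 8909 = 79·112 + 61 ≡ 61 (mod 112).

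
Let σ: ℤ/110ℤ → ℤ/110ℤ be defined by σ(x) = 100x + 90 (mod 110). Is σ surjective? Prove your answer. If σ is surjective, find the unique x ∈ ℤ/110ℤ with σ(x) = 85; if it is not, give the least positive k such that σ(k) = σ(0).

11

Since gcd(100, 110) = 10, we have 100x ≡ 0 (mod 10) for all x, so σ(x) ≡ 0 (mod 10).
But 1 ≢ 0 (mod 10), so 1 ∈ ℤ/110ℤ has no preimage. Hence σ is not surjective.
Since σ is not surjective, we find the least positive k with σ(k) = σ(0): this means 100k ≡ 0 (mod 110), i.e. 110 ∣ 100k. Since gcd(100, 110) = 10, dividing through by 10 this holds exactly when 11 ∣ 10k, and as gcd(10, 11) = 1, exactly when 11 ∣ k.
The smallest positive such k is 11.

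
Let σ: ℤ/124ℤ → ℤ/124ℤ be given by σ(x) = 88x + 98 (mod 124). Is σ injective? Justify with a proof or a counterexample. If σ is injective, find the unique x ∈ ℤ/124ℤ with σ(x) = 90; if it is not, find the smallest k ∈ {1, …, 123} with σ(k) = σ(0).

We have gcd(88, 124) = 4 > 1. Taking x_1 = 0 and x_2 = 31: σ(0) = 98 and σ(31) = 88·31 + 98 = 2826 ≡ 98 (mod 124).
So σ(0) = σ(31) while 0 ≠ 31, so σ is not injective.
Since σ is not injective, we find the least positive k with σ(k) = σ(0): this means 88k ≡ 0 (mod 124), i.e. 124 ∣ 88k. Since gcd(88, 124) = 4, dividing through by 4 this holds exactly when 31 ∣ 22k, and as gcd(22, 31) = 1, exactly when 31 ∣ k.
The smallest positive such k is 31.

31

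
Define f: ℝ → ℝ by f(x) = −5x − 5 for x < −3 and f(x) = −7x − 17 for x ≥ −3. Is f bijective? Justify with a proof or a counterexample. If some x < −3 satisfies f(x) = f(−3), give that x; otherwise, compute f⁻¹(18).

-23/5

Both pieces are strictly decreasing (slopes −5 and −7), so each is injective on its own interval.
The left piece maps (−∞, −3) onto (10, ∞); the right piece maps [−3, ∞) onto (−∞, 4].
The images leave a gap (10 has no preimage), so f is not surjective, hence not bijective.
Because the two images are disjoint, no x < −3 has f(x) = f(−3), so we compute f⁻¹(18): 18 lies in (10, ∞), so solve −5x − 5 = 18: x = (18 + 5)/(−5) = −23/5.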